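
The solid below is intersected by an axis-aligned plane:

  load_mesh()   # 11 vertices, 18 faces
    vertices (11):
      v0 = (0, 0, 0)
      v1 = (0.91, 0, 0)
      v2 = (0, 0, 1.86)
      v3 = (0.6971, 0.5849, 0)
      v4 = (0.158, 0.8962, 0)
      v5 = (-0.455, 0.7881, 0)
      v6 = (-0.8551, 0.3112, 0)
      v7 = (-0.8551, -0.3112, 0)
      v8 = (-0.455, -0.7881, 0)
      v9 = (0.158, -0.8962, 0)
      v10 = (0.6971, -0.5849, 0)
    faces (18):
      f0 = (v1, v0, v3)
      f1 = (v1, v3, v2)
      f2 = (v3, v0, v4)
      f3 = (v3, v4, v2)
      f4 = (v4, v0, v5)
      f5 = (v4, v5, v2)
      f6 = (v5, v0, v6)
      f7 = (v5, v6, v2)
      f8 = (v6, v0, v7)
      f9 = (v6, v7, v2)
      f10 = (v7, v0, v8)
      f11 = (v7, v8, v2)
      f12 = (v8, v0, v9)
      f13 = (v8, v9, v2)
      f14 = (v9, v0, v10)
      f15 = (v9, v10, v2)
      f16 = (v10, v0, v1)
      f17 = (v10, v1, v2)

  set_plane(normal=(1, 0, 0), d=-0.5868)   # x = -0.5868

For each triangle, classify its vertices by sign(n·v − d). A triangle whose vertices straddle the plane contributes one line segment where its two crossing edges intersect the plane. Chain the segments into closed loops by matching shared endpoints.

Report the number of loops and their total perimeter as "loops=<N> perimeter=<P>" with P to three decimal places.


loops=1 perimeter=3.124

Straddling triangles (6 of 18):
  (v5,v0,v6) [++-] → (-0.5868, 0.213556, 0)–(-0.5868, 0.631001, 0)  len=0.4174
  (v5,v6,v2) [+-+] → (-0.5868, 0.631001, 0)–(-0.5868, 0.213556, 0.583602)  len=0.7175
  (v6,v0,v7) [-+-] → (-0.5868, 0.213556, 0)–(-0.5868, -0.213556, 0)  len=0.4271
  (v6,v7,v2) [--+] → (-0.5868, -0.213556, 0.583602)–(-0.5868, 0.213556, 0.583602)  len=0.4271
  (v7,v0,v8) [-++] → (-0.5868, -0.213556, 0)–(-0.5868, -0.631001, 0)  len=0.4174
  (v7,v8,v2) [-++] → (-0.5868, -0.631001, 0)–(-0.5868, -0.213556, 0.583602)  len=0.7175

Chained into 1 loop(s):
  loop 1: 6 segments, perimeter = 3.1242
Total perimeter = 3.124


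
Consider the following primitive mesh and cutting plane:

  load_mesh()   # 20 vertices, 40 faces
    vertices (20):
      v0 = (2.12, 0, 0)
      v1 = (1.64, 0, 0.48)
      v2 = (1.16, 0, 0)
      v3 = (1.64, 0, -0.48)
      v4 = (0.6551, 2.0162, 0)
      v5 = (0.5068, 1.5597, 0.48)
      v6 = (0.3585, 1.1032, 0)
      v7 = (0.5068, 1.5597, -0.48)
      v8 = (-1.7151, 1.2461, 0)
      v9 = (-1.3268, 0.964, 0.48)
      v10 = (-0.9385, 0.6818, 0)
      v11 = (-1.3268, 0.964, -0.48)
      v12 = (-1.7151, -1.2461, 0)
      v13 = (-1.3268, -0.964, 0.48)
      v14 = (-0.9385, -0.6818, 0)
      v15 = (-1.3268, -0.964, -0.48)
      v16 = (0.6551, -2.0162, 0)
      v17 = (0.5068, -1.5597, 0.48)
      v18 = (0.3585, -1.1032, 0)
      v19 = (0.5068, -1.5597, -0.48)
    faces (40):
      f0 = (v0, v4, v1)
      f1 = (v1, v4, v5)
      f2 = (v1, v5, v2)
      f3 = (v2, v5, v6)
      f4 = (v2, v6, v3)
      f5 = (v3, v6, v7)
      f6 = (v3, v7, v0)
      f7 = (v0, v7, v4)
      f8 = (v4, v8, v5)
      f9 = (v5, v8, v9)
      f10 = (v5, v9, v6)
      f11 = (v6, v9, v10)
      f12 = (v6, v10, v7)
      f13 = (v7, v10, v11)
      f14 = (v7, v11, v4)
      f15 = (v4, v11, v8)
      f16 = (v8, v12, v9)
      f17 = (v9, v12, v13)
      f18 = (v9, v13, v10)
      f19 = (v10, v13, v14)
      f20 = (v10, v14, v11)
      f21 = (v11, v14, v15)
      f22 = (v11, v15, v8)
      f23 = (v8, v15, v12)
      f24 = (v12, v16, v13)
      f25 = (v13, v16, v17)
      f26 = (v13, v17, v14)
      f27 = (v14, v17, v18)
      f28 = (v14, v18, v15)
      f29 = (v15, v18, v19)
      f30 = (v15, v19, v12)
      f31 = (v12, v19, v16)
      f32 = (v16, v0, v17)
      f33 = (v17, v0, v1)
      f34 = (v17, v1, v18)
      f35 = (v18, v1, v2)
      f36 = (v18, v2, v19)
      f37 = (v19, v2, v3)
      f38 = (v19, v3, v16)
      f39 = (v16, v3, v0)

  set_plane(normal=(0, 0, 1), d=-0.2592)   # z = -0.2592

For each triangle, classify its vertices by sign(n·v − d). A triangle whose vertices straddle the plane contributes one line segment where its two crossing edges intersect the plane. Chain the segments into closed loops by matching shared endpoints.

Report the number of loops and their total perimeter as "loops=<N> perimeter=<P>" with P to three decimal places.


loops=2 perimeter=19.279

Straddling triangles (20 of 40):
  (v2,v6,v3) [++-] → (1.05051, 0.507472, -0.2592)–(1.4192, 0, -0.2592)  len=0.6273
  (v3,v6,v7) [-+-] → (1.05051, 0.507472, -0.2592)–(0.438582, 1.34971, -0.2592)  len=1.0411
  (v3,v7,v0) [--+] → (1.24887, 0.842238, -0.2592)–(1.8608, 0, -0.2592)  len=1.0411
  (v0,v7,v4) [+-+] → (1.24887, 0.842238, -0.2592)–(0.575018, 1.76969, -0.2592)  len=1.1464
  (v6,v10,v7) [++-] → (-0.158038, 1.15587, -0.2592)–(0.438582, 1.34971, -0.2592)  len=0.6273
  (v7,v10,v11) [-+-] → (-0.158038, 1.15587, -0.2592)–(-1.14818, 0.834188, -0.2592)  len=1.0411
  (v7,v11,v4) [--+] → (-0.415126, 1.44801, -0.2592)–(0.575018, 1.76969, -0.2592)  len=1.0411
  (v4,v11,v8) [+-+] → (-0.415126, 1.44801, -0.2592)–(-1.50542, 1.09377, -0.2592)  len=1.1464
  (v10,v14,v11) [++-] → (-1.14818, 0.206932, -0.2592)–(-1.14818, 0.834188, -0.2592)  len=0.6273
  (v11,v14,v15) [-+-] → (-1.14818, 0.206932, -0.2592)–(-1.14818, -0.834188, -0.2592)  len=1.0411
  (v11,v15,v8) [--+] → (-1.50542, 0.052646, -0.2592)–(-1.50542, 1.09377, -0.2592)  len=1.0411
  (v8,v15,v12) [+-+] → (-1.50542, 0.052646, -0.2592)–(-1.50542, -1.09377, -0.2592)  len=1.1464
  (v14,v18,v15) [++-] → (-0.551562, -1.02803, -0.2592)–(-1.14818, -0.834188, -0.2592)  len=0.6273
  (v15,v18,v19) [-+-] → (-0.551562, -1.02803, -0.2592)–(0.438582, -1.34971, -0.2592)  len=1.0411
  (v15,v19,v12) [--+] → (-0.515274, -1.41544, -0.2592)–(-1.50542, -1.09377, -0.2592)  len=1.0411
  (v12,v19,v16) [+-+] → (-0.515274, -1.41544, -0.2592)–(0.575018, -1.76969, -0.2592)  len=1.1464
  (v18,v2,v19) [++-] → (0.807272, -0.842238, -0.2592)–(0.438582, -1.34971, -0.2592)  len=0.6273
  (v19,v2,v3) [-+-] → (0.807272, -0.842238, -0.2592)–(1.4192, 0, -0.2592)  len=1.0411
  (v19,v3,v16) [--+] → (1.18695, -0.927452, -0.2592)–(0.575018, -1.76969, -0.2592)  len=1.0411
  (v16,v3,v0) [+-+] → (1.18695, -0.927452, -0.2592)–(1.8608, 0, -0.2592)  len=1.1464

Chained into 2 loop(s):
  loop 1: 10 segments, perimeter = 8.3419
  loop 2: 10 segments, perimeter = 10.9374
Total perimeter = 19.279


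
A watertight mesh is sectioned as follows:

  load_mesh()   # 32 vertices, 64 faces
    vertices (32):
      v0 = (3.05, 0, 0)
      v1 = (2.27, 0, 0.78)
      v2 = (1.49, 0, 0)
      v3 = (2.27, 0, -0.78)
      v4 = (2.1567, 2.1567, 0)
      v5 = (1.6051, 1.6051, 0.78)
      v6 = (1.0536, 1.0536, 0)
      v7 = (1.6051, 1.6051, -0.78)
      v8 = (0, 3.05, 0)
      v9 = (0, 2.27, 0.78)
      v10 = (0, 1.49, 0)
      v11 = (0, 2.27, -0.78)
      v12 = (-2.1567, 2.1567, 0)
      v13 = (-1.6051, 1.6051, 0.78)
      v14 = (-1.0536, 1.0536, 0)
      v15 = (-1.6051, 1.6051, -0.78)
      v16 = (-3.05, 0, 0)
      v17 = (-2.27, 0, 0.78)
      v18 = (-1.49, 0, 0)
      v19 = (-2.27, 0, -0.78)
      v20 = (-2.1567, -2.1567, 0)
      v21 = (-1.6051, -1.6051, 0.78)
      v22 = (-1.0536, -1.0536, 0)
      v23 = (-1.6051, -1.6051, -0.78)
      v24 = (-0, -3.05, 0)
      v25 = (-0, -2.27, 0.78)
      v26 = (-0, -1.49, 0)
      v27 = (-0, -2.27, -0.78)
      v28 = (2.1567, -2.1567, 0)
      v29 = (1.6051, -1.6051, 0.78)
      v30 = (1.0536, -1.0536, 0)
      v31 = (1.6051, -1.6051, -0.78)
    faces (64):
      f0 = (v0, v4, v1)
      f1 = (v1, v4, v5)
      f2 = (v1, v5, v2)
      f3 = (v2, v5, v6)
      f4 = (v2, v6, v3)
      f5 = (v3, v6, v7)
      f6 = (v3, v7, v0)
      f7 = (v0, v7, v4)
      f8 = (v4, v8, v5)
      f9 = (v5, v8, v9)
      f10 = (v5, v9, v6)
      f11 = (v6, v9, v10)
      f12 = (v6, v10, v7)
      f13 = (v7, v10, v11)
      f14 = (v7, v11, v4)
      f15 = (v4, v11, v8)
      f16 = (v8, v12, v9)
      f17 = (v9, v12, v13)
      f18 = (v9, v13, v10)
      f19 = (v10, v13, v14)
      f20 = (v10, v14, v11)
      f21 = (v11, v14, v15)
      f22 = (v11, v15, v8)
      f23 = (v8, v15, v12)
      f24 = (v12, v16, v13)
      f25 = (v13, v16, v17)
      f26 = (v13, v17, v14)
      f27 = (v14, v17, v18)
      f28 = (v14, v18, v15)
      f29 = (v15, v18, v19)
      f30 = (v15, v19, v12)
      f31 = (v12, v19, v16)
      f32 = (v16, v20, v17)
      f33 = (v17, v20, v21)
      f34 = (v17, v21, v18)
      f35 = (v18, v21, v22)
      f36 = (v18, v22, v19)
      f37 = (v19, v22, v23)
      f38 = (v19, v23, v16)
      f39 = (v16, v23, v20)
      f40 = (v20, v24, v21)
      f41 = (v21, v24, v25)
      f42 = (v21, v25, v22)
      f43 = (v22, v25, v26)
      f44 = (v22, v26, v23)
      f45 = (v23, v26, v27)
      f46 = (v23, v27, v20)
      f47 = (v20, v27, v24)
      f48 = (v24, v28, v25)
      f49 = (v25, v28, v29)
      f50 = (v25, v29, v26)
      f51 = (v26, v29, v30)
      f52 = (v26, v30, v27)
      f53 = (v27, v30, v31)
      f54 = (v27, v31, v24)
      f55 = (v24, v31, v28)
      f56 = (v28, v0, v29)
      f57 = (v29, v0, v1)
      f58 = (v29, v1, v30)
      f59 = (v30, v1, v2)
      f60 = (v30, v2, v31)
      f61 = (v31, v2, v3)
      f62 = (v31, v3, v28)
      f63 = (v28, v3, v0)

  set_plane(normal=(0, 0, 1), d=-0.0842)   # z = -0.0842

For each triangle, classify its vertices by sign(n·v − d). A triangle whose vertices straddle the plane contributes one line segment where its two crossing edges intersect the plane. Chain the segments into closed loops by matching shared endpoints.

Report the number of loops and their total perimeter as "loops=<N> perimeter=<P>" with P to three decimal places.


loops=2 perimeter=27.798

Straddling triangles (32 of 64):
  (v2,v6,v3) [++-] → (1.18491, 0.939865, -0.0842)–(1.5742, 0, -0.0842)  len=1.0173
  (v3,v6,v7) [-+-] → (1.18491, 0.939865, -0.0842)–(1.11313, 1.11313, -0.0842)  len=0.1875
  (v3,v7,v0) [--+] → (2.89402, 0.173268, -0.0842)–(2.9658, 0, -0.0842)  len=0.1875
  (v0,v7,v4) [+-+] → (2.89402, 0.173268, -0.0842)–(2.09716, 2.09716, -0.0842)  len=2.0824
  (v6,v10,v7) [++-] → (0.173268, 1.50242, -0.0842)–(1.11313, 1.11313, -0.0842)  len=1.0173
  (v7,v10,v11) [-+-] → (0.173268, 1.50242, -0.0842)–(0, 1.5742, -0.0842)  len=0.1875
  (v7,v11,v4) [--+] → (1.92389, 2.16893, -0.0842)–(2.09716, 2.09716, -0.0842)  len=0.1875
  (v4,v11,v8) [+-+] → (1.92389, 2.16893, -0.0842)–(0, 2.9658, -0.0842)  len=2.0824
  (v10,v14,v11) [++-] → (-0.939865, 1.18491, -0.0842)–(0, 1.5742, -0.0842)  len=1.0173
  (v11,v14,v15) [-+-] → (-0.939865, 1.18491, -0.0842)–(-1.11313, 1.11313, -0.0842)  len=0.1875
  (v11,v15,v8) [--+] → (-0.173268, 2.89402, -0.0842)–(0, 2.9658, -0.0842)  len=0.1875
  (v8,v15,v12) [+-+] → (-0.173268, 2.89402, -0.0842)–(-2.09716, 2.09716, -0.0842)  len=2.0824
  (v14,v18,v15) [++-] → (-1.50242, 0.173268, -0.0842)–(-1.11313, 1.11313, -0.0842)  len=1.0173
  (v15,v18,v19) [-+-] → (-1.50242, 0.173268, -0.0842)–(-1.5742, 0, -0.0842)  len=0.1875
  (v15,v19,v12) [--+] → (-2.16893, 1.92389, -0.0842)–(-2.09716, 2.09716, -0.0842)  len=0.1875
  (v12,v19,v16) [+-+] → (-2.16893, 1.92389, -0.0842)–(-2.9658, 0, -0.0842)  len=2.0824
  (v18,v22,v19) [++-] → (-1.18491, -0.939865, -0.0842)–(-1.5742, 0, -0.0842)  len=1.0173
  (v19,v22,v23) [-+-] → (-1.18491, -0.939865, -0.0842)–(-1.11313, -1.11313, -0.0842)  len=0.1875
  (v19,v23,v16) [--+] → (-2.89402, -0.173268, -0.0842)–(-2.9658, 0, -0.0842)  len=0.1875
  (v16,v23,v20) [+-+] → (-2.89402, -0.173268, -0.0842)–(-2.09716, -2.09716, -0.0842)  len=2.0824
  (v22,v26,v23) [++-] → (-0.173268, -1.50242, -0.0842)–(-1.11313, -1.11313, -0.0842)  len=1.0173
  (v23,v26,v27) [-+-] → (-0.173268, -1.50242, -0.0842)–(0, -1.5742, -0.0842)  len=0.1875
  (v23,v27,v20) [--+] → (-1.92389, -2.16893, -0.0842)–(-2.09716, -2.09716, -0.0842)  len=0.1875
  (v20,v27,v24) [+-+] → (-1.92389, -2.16893, -0.0842)–(0, -2.9658, -0.0842)  len=2.0824
  (v26,v30,v27) [++-] → (0.939865, -1.18491, -0.0842)–(0, -1.5742, -0.0842)  len=1.0173
  (v27,v30,v31) [-+-] → (0.939865, -1.18491, -0.0842)–(1.11313, -1.11313, -0.0842)  len=0.1875
  (v27,v31,v24) [--+] → (0.173268, -2.89402, -0.0842)–(0, -2.9658, -0.0842)  len=0.1875
  (v24,v31,v28) [+-+] → (0.173268, -2.89402, -0.0842)–(2.09716, -2.09716, -0.0842)  len=2.0824
  (v30,v2,v31) [++-] → (1.50242, -0.173268, -0.0842)–(1.11313, -1.11313, -0.0842)  len=1.0173
  (v31,v2,v3) [-+-] → (1.50242, -0.173268, -0.0842)–(1.5742, 0, -0.0842)  len=0.1875
  (v31,v3,v28) [--+] → (2.16893, -1.92389, -0.0842)–(2.09716, -2.09716, -0.0842)  len=0.1875
  (v28,v3,v0) [+-+] → (2.16893, -1.92389, -0.0842)–(2.9658, 0, -0.0842)  len=2.0824

Chained into 2 loop(s):
  loop 1: 16 segments, perimeter = 9.6388
  loop 2: 16 segments, perimeter = 18.1595
Total perimeter = 27.798


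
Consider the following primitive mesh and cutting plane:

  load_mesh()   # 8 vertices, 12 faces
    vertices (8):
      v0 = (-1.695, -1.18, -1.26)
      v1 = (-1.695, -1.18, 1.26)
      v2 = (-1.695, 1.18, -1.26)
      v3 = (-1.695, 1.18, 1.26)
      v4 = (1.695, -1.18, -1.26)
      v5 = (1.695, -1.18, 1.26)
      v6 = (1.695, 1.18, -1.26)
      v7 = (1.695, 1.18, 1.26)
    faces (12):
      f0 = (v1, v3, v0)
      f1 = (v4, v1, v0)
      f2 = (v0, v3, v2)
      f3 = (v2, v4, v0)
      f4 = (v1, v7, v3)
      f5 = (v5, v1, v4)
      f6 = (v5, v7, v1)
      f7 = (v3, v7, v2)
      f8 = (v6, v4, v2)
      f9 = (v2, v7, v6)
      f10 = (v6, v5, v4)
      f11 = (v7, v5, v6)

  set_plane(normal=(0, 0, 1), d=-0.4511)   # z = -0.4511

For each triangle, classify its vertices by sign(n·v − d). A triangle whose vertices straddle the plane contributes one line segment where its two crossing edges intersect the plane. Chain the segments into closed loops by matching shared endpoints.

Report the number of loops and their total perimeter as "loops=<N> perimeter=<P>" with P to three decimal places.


loops=1 perimeter=11.500

Straddling triangles (8 of 12):
  (v1,v3,v0) [++-] → (-1.695, -0.422459, -0.4511)–(-1.695, -1.18, -0.4511)  len=0.7575
  (v4,v1,v0) [-+-] → (0.606837, -1.18, -0.4511)–(-1.695, -1.18, -0.4511)  len=2.3018
  (v0,v3,v2) [-+-] → (-1.695, -0.422459, -0.4511)–(-1.695, 1.18, -0.4511)  len=1.6025
  (v5,v1,v4) [++-] → (0.606837, -1.18, -0.4511)–(1.695, -1.18, -0.4511)  len=1.0882
  (v3,v7,v2) [++-] → (-0.606837, 1.18, -0.4511)–(-1.695, 1.18, -0.4511)  len=1.0882
  (v2,v7,v6) [-+-] → (-0.606837, 1.18, -0.4511)–(1.695, 1.18, -0.4511)  len=2.3018
  (v6,v5,v4) [-+-] → (1.695, 0.422459, -0.4511)–(1.695, -1.18, -0.4511)  len=1.6025
  (v7,v5,v6) [++-] → (1.695, 0.422459, -0.4511)–(1.695, 1.18, -0.4511)  len=0.7575

Chained into 1 loop(s):
  loop 1: 8 segments, perimeter = 11.5000
Total perimeter = 11.500


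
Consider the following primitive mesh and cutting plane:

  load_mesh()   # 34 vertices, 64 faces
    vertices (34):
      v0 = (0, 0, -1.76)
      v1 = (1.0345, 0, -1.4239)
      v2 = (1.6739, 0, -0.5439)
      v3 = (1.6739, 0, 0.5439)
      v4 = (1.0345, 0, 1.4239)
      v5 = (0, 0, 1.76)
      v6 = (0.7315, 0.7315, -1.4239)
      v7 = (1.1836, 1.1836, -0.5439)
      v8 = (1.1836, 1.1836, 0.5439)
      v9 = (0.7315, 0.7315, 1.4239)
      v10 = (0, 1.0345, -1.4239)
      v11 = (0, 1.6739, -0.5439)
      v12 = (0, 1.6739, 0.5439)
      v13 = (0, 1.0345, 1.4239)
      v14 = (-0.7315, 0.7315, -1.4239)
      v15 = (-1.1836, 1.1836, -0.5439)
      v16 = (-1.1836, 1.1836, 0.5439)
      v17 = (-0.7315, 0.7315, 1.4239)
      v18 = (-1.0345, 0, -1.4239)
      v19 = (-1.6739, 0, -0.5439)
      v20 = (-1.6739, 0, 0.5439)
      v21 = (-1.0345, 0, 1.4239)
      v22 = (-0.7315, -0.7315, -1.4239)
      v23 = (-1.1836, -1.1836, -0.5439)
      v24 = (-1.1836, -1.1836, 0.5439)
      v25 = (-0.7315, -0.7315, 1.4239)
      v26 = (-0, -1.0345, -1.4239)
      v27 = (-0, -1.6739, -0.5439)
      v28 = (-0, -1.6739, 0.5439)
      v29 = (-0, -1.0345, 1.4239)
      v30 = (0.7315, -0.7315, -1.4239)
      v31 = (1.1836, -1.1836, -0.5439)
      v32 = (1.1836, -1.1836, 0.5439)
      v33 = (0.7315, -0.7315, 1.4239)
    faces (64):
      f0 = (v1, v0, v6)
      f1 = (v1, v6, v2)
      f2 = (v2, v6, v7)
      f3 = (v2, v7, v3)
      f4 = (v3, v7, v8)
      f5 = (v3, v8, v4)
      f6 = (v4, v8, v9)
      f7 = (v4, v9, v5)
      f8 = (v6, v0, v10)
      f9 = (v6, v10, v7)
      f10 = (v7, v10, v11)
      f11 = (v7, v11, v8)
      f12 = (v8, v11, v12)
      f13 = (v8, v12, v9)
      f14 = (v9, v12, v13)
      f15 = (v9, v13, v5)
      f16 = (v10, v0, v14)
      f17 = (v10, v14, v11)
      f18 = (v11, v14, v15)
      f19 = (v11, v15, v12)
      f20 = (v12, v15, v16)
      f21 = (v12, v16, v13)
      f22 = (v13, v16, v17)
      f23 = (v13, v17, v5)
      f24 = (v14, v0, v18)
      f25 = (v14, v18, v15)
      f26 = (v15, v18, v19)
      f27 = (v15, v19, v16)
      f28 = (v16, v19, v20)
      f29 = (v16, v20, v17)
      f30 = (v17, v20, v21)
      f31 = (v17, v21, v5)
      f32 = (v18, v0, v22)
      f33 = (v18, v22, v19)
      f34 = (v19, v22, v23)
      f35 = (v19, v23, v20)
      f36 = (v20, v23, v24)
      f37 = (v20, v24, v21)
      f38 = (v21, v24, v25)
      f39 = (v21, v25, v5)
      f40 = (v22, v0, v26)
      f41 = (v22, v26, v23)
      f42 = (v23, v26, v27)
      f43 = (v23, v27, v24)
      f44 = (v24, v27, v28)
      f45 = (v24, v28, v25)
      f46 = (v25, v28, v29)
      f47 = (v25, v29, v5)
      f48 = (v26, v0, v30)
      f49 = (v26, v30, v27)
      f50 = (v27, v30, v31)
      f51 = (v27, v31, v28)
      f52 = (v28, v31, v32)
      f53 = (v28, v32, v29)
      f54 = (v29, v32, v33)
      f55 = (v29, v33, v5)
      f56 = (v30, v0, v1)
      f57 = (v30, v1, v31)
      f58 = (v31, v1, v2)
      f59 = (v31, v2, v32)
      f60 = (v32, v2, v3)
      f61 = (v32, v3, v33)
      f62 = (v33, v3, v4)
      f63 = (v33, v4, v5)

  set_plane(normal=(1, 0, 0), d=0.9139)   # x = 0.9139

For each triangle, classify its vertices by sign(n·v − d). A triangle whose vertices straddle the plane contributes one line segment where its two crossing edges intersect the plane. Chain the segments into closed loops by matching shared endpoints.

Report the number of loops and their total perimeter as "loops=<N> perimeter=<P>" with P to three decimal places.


Straddling triangles (20 of 64):
  (v1,v0,v6) [+--] → (0.9139, 0, -1.46308)–(0.9139, 0.291151, -1.4239)  len=0.2938
  (v1,v6,v2) [+-+] → (0.9139, 0.291151, -1.4239)–(0.9139, 0.589919, -1.25358)  len=0.3439
  (v2,v6,v7) [+-+] → (0.9139, 0.589919, -1.25358)–(0.9139, 0.9139, -1.06886)  len=0.3729
  (v4,v8,v9) [++-] → (0.9139, 0.9139, 1.06886)–(0.9139, 0.291151, 1.4239)  len=0.7168
  (v4,v9,v5) [+--] → (0.9139, 0.291151, 1.4239)–(0.9139, 0, 1.46308)  len=0.2938
  (v6,v10,v7) [--+] → (0.9139, 1.14963, -0.74442)–(0.9139, 0.9139, -1.06886)  len=0.4010
  (v7,v10,v11) [+--] → (0.9139, 1.14963, -0.74442)–(0.9139, 1.29532, -0.5439)  len=0.2479
  (v7,v11,v8) [+-+] → (0.9139, 1.29532, -0.5439)–(0.9139, 1.29532, 0.296029)  len=0.8399
  (v8,v11,v12) [+--] → (0.9139, 1.29532, 0.296029)–(0.9139, 1.29532, 0.5439)  len=0.2479
  (v8,v12,v9) [+--] → (0.9139, 1.29532, 0.5439)–(0.9139, 0.9139, 1.06886)  len=0.6489
  (v27,v30,v31) [--+] → (0.9139, -0.9139, -1.06886)–(0.9139, -1.29532, -0.5439)  len=0.6489
  (v27,v31,v28) [-+-] → (0.9139, -1.29532, -0.5439)–(0.9139, -1.29532, -0.296029)  len=0.2479
  (v28,v31,v32) [-++] → (0.9139, -1.29532, -0.296029)–(0.9139, -1.29532, 0.5439)  len=0.8399
  (v28,v32,v29) [-+-] → (0.9139, -1.29532, 0.5439)–(0.9139, -1.14963, 0.74442)  len=0.2479
  (v29,v32,v33) [-+-] → (0.9139, -1.14963, 0.74442)–(0.9139, -0.9139, 1.06886)  len=0.4010
  (v30,v0,v1) [--+] → (0.9139, 0, -1.46308)–(0.9139, -0.291151, -1.4239)  len=0.2938
  (v30,v1,v31) [-++] → (0.9139, -0.291151, -1.4239)–(0.9139, -0.9139, -1.06886)  len=0.7168
  (v32,v3,v33) [++-] → (0.9139, -0.589919, 1.25358)–(0.9139, -0.9139, 1.06886)  len=0.3729
  (v33,v3,v4) [-++] → (0.9139, -0.589919, 1.25358)–(0.9139, -0.291151, 1.4239)  len=0.3439
  (v33,v4,v5) [-+-] → (0.9139, -0.291151, 1.4239)–(0.9139, 0, 1.46308)  len=0.2938

Chained into 1 loop(s):
  loop 1: 20 segments, perimeter = 8.8137
Total perimeter = 8.814

loops=1 perimeter=8.814


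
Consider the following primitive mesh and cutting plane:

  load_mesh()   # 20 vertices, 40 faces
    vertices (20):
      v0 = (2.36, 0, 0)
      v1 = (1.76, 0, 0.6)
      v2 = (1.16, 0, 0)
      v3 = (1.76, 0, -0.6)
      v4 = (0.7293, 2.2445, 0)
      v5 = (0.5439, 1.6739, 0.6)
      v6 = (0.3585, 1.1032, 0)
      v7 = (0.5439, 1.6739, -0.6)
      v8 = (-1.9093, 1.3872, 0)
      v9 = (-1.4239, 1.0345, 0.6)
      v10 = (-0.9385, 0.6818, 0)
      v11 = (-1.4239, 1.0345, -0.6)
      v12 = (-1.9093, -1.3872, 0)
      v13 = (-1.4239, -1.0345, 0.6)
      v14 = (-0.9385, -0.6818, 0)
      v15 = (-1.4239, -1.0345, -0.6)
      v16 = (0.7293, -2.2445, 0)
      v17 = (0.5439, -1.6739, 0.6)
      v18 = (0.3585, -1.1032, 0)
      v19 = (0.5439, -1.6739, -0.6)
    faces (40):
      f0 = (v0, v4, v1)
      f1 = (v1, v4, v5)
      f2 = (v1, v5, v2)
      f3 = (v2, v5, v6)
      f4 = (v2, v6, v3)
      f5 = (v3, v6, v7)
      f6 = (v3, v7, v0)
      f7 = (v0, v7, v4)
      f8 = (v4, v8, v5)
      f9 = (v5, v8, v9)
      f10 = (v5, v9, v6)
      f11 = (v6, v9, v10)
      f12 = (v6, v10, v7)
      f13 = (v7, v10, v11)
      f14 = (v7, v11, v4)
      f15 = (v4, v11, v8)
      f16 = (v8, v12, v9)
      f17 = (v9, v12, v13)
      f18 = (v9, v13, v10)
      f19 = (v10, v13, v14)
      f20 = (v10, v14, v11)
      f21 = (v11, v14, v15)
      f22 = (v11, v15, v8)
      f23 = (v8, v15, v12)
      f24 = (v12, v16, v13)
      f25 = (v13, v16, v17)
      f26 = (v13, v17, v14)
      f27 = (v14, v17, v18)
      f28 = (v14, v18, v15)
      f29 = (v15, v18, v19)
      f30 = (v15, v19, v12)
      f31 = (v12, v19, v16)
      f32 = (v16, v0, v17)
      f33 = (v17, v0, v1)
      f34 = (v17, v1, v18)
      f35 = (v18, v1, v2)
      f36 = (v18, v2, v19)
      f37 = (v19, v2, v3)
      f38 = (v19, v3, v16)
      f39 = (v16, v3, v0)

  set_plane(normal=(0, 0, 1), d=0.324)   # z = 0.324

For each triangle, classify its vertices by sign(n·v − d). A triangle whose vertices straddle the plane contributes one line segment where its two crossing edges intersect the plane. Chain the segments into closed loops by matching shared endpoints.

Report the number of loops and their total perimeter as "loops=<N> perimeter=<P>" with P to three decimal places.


Straddling triangles (20 of 40):
  (v0,v4,v1) [--+] → (1.28588, 1.03247, 0.324)–(2.036, 0, 0.324)  len=1.2762
  (v1,v4,v5) [+-+] → (1.28588, 1.03247, 0.324)–(0.629184, 1.93638, 0.324)  len=1.1173
  (v1,v5,v2) [++-] → (0.827306, 0.903906, 0.324)–(1.484, 0, 0.324)  len=1.1173
  (v2,v5,v6) [-+-] → (0.827306, 0.903906, 0.324)–(0.458616, 1.41138, 0.324)  len=0.6273
  (v4,v8,v5) [--+] → (-0.584572, 1.54202, 0.324)–(0.629184, 1.93638, 0.324)  len=1.2762
  (v5,v8,v9) [+-+] → (-0.584572, 1.54202, 0.324)–(-1.64718, 1.19674, 0.324)  len=1.1173
  (v5,v9,v6) [++-] → (-0.603996, 1.0661, 0.324)–(0.458616, 1.41138, 0.324)  len=1.1173
  (v6,v9,v10) [-+-] → (-0.603996, 1.0661, 0.324)–(-1.20062, 0.872258, 0.324)  len=0.6273
  (v8,v12,v9) [--+] → (-1.64718, -0.079482, 0.324)–(-1.64718, 1.19674, 0.324)  len=1.2762
  (v9,v12,v13) [+-+] → (-1.64718, -0.079482, 0.324)–(-1.64718, -1.19674, 0.324)  len=1.1173
  (v9,v13,v10) [++-] → (-1.20062, -0.245002, 0.324)–(-1.20062, 0.872258, 0.324)  len=1.1173
  (v10,v13,v14) [-+-] → (-1.20062, -0.245002, 0.324)–(-1.20062, -0.872258, 0.324)  len=0.6273
  (v12,v16,v13) [--+] → (-0.433428, -1.5911, 0.324)–(-1.64718, -1.19674, 0.324)  len=1.2762
  (v13,v16,v17) [+-+] → (-0.433428, -1.5911, 0.324)–(0.629184, -1.93638, 0.324)  len=1.1173
  (v13,v17,v14) [++-] → (-0.138004, -1.21753, 0.324)–(-1.20062, -0.872258, 0.324)  len=1.1173
  (v14,v17,v18) [-+-] → (-0.138004, -1.21753, 0.324)–(0.458616, -1.41138, 0.324)  len=0.6273
  (v16,v0,v17) [--+] → (1.37931, -0.903906, 0.324)–(0.629184, -1.93638, 0.324)  len=1.2762
  (v17,v0,v1) [+-+] → (1.37931, -0.903906, 0.324)–(2.036, 0, 0.324)  len=1.1173
  (v17,v1,v18) [++-] → (1.11531, -0.507472, 0.324)–(0.458616, -1.41138, 0.324)  len=1.1173
  (v18,v1,v2) [-+-] → (1.11531, -0.507472, 0.324)–(1.484, 0, 0.324)  len=0.6273

Chained into 2 loop(s):
  loop 1: 10 segments, perimeter = 11.9674
  loop 2: 10 segments, perimeter = 8.7228
Total perimeter = 20.690

loops=2 perimeter=20.690


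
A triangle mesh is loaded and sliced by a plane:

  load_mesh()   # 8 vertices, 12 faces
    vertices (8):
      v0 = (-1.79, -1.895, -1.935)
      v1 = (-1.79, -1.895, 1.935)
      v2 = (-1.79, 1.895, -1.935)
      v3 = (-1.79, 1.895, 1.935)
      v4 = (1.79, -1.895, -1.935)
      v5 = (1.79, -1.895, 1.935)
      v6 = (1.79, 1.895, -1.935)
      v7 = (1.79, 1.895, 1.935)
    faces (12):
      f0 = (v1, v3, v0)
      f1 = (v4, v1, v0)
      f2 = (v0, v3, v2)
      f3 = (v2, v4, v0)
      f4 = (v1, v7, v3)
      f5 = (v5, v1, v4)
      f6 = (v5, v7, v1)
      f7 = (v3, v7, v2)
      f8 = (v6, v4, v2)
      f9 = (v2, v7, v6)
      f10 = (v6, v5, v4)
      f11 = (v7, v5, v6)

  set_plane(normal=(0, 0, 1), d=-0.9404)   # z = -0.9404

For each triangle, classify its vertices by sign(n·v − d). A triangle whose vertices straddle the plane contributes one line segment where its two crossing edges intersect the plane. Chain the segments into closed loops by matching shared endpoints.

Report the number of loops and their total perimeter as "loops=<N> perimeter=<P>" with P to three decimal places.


Straddling triangles (8 of 12):
  (v1,v3,v0) [++-] → (-1.79, -0.92096, -0.9404)–(-1.79, -1.895, -0.9404)  len=0.9740
  (v4,v1,v0) [-+-] → (0.869931, -1.895, -0.9404)–(-1.79, -1.895, -0.9404)  len=2.6599
  (v0,v3,v2) [-+-] → (-1.79, -0.92096, -0.9404)–(-1.79, 1.895, -0.9404)  len=2.8160
  (v5,v1,v4) [++-] → (0.869931, -1.895, -0.9404)–(1.79, -1.895, -0.9404)  len=0.9201
  (v3,v7,v2) [++-] → (-0.869931, 1.895, -0.9404)–(-1.79, 1.895, -0.9404)  len=0.9201
  (v2,v7,v6) [-+-] → (-0.869931, 1.895, -0.9404)–(1.79, 1.895, -0.9404)  len=2.6599
  (v6,v5,v4) [-+-] → (1.79, 0.92096, -0.9404)–(1.79, -1.895, -0.9404)  len=2.8160
  (v7,v5,v6) [++-] → (1.79, 0.92096, -0.9404)–(1.79, 1.895, -0.9404)  len=0.9740

Chained into 1 loop(s):
  loop 1: 8 segments, perimeter = 14.7400
Total perimeter = 14.740

loops=1 perimeter=14.740


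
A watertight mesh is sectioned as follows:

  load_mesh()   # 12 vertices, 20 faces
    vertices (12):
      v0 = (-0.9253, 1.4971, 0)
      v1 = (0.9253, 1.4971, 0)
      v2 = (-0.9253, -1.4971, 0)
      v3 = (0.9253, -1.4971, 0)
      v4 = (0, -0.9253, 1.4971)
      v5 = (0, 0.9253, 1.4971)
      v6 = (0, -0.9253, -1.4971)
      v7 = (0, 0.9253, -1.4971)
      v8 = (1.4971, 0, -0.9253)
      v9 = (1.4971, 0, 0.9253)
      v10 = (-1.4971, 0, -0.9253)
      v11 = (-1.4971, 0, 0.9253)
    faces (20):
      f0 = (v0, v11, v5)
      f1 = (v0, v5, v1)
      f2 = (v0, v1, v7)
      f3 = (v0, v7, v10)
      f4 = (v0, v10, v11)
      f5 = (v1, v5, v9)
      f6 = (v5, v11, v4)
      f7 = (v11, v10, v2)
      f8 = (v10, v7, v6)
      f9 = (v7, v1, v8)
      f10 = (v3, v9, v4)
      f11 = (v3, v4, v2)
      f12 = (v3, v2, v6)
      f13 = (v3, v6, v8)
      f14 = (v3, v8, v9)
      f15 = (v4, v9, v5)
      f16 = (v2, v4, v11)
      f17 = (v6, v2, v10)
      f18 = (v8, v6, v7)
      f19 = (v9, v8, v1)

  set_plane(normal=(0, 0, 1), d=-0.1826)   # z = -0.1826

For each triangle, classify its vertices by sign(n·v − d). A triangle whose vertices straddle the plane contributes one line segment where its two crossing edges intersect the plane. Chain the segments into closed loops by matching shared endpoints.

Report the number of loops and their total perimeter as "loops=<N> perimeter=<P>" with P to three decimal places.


loops=1 perimeter=9.672

Straddling triangles (10 of 20):
  (v0,v1,v7) [++-] → (0.812442, 1.42736, -0.1826)–(-0.812442, 1.42736, -0.1826)  len=1.6249
  (v0,v7,v10) [+--] → (-0.812442, 1.42736, -0.1826)–(-1.03814, 1.20166, -0.1826)  len=0.3192
  (v0,v10,v11) [+-+] → (-1.03814, 1.20166, -0.1826)–(-1.4971, 0, -0.1826)  len=1.2863
  (v11,v10,v2) [+-+] → (-1.4971, 0, -0.1826)–(-1.03814, -1.20166, -0.1826)  len=1.2863
  (v7,v1,v8) [-+-] → (0.812442, 1.42736, -0.1826)–(1.03814, 1.20166, -0.1826)  len=0.3192
  (v3,v2,v6) [++-] → (-0.812442, -1.42736, -0.1826)–(0.812442, -1.42736, -0.1826)  len=1.6249
  (v3,v6,v8) [+--] → (0.812442, -1.42736, -0.1826)–(1.03814, -1.20166, -0.1826)  len=0.3192
  (v3,v8,v9) [+-+] → (1.03814, -1.20166, -0.1826)–(1.4971, 0, -0.1826)  len=1.2863
  (v6,v2,v10) [-+-] → (-0.812442, -1.42736, -0.1826)–(-1.03814, -1.20166, -0.1826)  len=0.3192
  (v9,v8,v1) [+-+] → (1.4971, 0, -0.1826)–(1.03814, 1.20166, -0.1826)  len=1.2863

Chained into 1 loop(s):
  loop 1: 10 segments, perimeter = 9.6718
Total perimeter = 9.672


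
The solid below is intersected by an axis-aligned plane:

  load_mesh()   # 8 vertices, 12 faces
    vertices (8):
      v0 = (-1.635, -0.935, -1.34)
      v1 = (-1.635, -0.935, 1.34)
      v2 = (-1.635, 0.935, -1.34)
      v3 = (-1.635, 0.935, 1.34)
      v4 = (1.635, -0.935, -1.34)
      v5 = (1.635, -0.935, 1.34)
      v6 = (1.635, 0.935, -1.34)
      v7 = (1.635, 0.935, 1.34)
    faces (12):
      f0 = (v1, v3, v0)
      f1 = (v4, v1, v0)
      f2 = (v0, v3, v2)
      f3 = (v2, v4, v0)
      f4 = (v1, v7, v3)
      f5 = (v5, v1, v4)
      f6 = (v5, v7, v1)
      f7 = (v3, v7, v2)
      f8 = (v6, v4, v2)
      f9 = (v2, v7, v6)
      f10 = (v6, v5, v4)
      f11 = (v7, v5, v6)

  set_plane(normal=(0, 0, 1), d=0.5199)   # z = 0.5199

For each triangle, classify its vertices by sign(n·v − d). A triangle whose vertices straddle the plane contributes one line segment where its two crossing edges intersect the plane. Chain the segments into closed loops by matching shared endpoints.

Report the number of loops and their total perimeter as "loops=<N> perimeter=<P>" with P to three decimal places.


loops=1 perimeter=10.280

Straddling triangles (8 of 12):
  (v1,v3,v0) [++-] → (-1.635, 0.362766, 0.5199)–(-1.635, -0.935, 0.5199)  len=1.2978
  (v4,v1,v0) [-+-] → (-0.634356, -0.935, 0.5199)–(-1.635, -0.935, 0.5199)  len=1.0006
  (v0,v3,v2) [-+-] → (-1.635, 0.362766, 0.5199)–(-1.635, 0.935, 0.5199)  len=0.5722
  (v5,v1,v4) [++-] → (-0.634356, -0.935, 0.5199)–(1.635, -0.935, 0.5199)  len=2.2694
  (v3,v7,v2) [++-] → (0.634356, 0.935, 0.5199)–(-1.635, 0.935, 0.5199)  len=2.2694
  (v2,v7,v6) [-+-] → (0.634356, 0.935, 0.5199)–(1.635, 0.935, 0.5199)  len=1.0006
  (v6,v5,v4) [-+-] → (1.635, -0.362766, 0.5199)–(1.635, -0.935, 0.5199)  len=0.5722
  (v7,v5,v6) [++-] → (1.635, -0.362766, 0.5199)–(1.635, 0.935, 0.5199)  len=1.2978

Chained into 1 loop(s):
  loop 1: 8 segments, perimeter = 10.2800
Total perimeter = 10.280


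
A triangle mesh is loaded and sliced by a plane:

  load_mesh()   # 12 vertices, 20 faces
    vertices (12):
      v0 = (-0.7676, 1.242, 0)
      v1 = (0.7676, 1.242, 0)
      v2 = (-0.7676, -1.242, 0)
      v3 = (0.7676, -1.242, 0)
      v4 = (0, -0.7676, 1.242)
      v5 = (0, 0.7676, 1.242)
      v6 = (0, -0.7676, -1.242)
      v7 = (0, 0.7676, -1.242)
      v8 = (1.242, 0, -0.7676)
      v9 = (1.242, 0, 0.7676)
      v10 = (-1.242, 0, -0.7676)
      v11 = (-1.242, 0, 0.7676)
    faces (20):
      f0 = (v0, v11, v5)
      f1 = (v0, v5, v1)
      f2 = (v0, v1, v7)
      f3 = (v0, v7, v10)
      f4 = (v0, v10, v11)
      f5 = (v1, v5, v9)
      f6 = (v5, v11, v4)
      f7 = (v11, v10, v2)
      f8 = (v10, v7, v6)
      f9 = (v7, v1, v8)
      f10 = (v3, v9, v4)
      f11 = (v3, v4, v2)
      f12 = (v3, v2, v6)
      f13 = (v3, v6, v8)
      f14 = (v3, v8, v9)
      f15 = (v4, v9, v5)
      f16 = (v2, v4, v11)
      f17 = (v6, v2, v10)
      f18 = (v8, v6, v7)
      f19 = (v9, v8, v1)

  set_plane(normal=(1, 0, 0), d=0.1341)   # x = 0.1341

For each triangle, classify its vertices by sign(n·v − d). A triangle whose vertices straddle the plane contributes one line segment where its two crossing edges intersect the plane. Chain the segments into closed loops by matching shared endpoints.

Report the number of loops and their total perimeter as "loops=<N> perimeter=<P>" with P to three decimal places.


Straddling triangles (10 of 20):
  (v0,v5,v1) [--+] → (0.1341, 0.850478, 1.02502)–(0.1341, 1.242, 0)  len=1.0973
  (v0,v1,v7) [-+-] → (0.1341, 1.242, 0)–(0.1341, 0.850478, -1.02502)  len=1.0973
  (v1,v5,v9) [+-+] → (0.1341, 0.850478, 1.02502)–(0.1341, 0.684721, 1.19078)  len=0.2344
  (v7,v1,v8) [-++] → (0.1341, 0.850478, -1.02502)–(0.1341, 0.684721, -1.19078)  len=0.2344
  (v3,v9,v4) [++-] → (0.1341, -0.684721, 1.19078)–(0.1341, -0.850478, 1.02502)  len=0.2344
  (v3,v4,v2) [+--] → (0.1341, -0.850478, 1.02502)–(0.1341, -1.242, 0)  len=1.0973
  (v3,v2,v6) [+--] → (0.1341, -1.242, 0)–(0.1341, -0.850478, -1.02502)  len=1.0973
  (v3,v6,v8) [+-+] → (0.1341, -0.850478, -1.02502)–(0.1341, -0.684721, -1.19078)  len=0.2344
  (v4,v9,v5) [-+-] → (0.1341, -0.684721, 1.19078)–(0.1341, 0.684721, 1.19078)  len=1.3694
  (v8,v6,v7) [+--] → (0.1341, -0.684721, -1.19078)–(0.1341, 0.684721, -1.19078)  len=1.3694

Chained into 1 loop(s):
  loop 1: 10 segments, perimeter = 8.0656
Total perimeter = 8.066

loops=1 perimeter=8.066


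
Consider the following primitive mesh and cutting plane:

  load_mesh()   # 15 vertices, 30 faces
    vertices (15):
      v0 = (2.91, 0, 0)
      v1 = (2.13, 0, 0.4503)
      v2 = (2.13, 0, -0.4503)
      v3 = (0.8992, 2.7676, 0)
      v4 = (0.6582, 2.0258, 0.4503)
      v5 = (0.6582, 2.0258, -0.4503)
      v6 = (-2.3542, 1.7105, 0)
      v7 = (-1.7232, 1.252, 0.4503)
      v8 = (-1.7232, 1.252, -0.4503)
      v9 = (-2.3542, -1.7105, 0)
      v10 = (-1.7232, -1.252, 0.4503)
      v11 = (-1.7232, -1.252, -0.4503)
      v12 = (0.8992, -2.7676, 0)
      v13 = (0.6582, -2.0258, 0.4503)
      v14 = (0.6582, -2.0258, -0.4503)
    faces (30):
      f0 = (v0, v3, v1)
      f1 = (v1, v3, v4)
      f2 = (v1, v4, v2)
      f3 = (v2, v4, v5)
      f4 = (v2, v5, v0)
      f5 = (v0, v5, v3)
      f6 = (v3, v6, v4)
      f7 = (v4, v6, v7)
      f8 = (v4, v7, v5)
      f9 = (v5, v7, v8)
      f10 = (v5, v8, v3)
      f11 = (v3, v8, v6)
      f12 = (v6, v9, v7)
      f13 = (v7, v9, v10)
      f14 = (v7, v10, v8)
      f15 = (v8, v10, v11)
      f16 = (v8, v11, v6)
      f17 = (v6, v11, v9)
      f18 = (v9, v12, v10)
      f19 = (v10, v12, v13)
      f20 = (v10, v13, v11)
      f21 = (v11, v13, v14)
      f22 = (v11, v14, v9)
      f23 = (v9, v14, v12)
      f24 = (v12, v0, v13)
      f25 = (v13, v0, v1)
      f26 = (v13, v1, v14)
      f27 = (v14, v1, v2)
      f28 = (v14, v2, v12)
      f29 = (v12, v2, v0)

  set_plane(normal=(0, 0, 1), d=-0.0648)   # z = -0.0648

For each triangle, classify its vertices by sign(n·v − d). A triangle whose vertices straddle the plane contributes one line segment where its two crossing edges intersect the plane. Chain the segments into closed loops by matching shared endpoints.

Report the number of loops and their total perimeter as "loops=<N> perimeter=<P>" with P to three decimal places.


loops=2 perimeter=28.965

Straddling triangles (20 of 30):
  (v1,v4,v2) [++-] → (1.5, 0.86714, -0.0648)–(2.13, 0, -0.0648)  len=1.0718
  (v2,v4,v5) [-+-] → (1.5, 0.86714, -0.0648)–(0.6582, 2.0258, -0.0648)  len=1.4322
  (v2,v5,v0) [--+] → (2.58596, 0.291521, -0.0648)–(2.79775, 0, -0.0648)  len=0.3603
  (v0,v5,v3) [+-+] → (2.58596, 0.291521, -0.0648)–(0.864519, 2.66085, -0.0648)  len=2.9287
  (v4,v7,v5) [++-] → (-0.361153, 1.69458, -0.0648)–(0.6582, 2.0258, -0.0648)  len=1.0718
  (v5,v7,v8) [-+-] → (-0.361153, 1.69458, -0.0648)–(-1.7232, 1.252, -0.0648)  len=1.4321
  (v5,v8,v3) [--+] → (0.521826, 2.5495, -0.0648)–(0.864519, 2.66085, -0.0648)  len=0.3603
  (v3,v8,v6) [+-+] → (0.521826, 2.5495, -0.0648)–(-2.2634, 1.64452, -0.0648)  len=2.9286
  (v7,v10,v8) [++-] → (-1.7232, 0.180168, -0.0648)–(-1.7232, 1.252, -0.0648)  len=1.0718
  (v8,v10,v11) [-+-] → (-1.7232, 0.180168, -0.0648)–(-1.7232, -1.252, -0.0648)  len=1.4322
  (v8,v11,v6) [--+] → (-2.2634, 1.28418, -0.0648)–(-2.2634, 1.64452, -0.0648)  len=0.3603
  (v6,v11,v9) [+-+] → (-2.2634, 1.28418, -0.0648)–(-2.2634, -1.64452, -0.0648)  len=2.9287
  (v10,v13,v11) [++-] → (-0.703847, -1.58322, -0.0648)–(-1.7232, -1.252, -0.0648)  len=1.0718
  (v11,v13,v14) [-+-] → (-0.703847, -1.58322, -0.0648)–(0.6582, -2.0258, -0.0648)  len=1.4321
  (v11,v14,v9) [--+] → (-1.9207, -1.75587, -0.0648)–(-2.2634, -1.64452, -0.0648)  len=0.3603
  (v9,v14,v12) [+-+] → (-1.9207, -1.75587, -0.0648)–(0.864519, -2.66085, -0.0648)  len=2.9286
  (v13,v1,v14) [++-] → (1.2882, -1.15866, -0.0648)–(0.6582, -2.0258, -0.0648)  len=1.0718
  (v14,v1,v2) [-+-] → (1.2882, -1.15866, -0.0648)–(2.13, 0, -0.0648)  len=1.4322
  (v14,v2,v12) [--+] → (1.07632, -2.36933, -0.0648)–(0.864519, -2.66085, -0.0648)  len=0.3603
  (v12,v2,v0) [+-+] → (1.07632, -2.36933, -0.0648)–(2.79775, 0, -0.0648)  len=2.9287

Chained into 2 loop(s):
  loop 1: 10 segments, perimeter = 12.5199
  loop 2: 10 segments, perimeter = 16.4448
Total perimeter = 28.965


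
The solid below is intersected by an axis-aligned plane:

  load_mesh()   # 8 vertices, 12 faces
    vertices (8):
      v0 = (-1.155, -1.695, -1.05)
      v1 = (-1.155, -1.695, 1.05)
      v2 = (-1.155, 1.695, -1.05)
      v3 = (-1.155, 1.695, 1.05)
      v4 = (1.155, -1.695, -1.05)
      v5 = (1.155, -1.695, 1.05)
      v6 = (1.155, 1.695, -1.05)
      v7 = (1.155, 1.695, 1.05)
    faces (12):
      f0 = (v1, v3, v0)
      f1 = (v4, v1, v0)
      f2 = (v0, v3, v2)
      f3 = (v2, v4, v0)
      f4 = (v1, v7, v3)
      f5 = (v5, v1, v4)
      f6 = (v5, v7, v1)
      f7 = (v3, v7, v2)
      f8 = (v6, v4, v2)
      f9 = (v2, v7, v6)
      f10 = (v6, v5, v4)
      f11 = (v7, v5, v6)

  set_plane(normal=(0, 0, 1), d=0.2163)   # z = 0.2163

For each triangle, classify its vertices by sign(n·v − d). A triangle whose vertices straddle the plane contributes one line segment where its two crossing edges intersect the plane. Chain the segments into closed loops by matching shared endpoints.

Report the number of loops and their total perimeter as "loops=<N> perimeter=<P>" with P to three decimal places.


Straddling triangles (8 of 12):
  (v1,v3,v0) [++-] → (-1.155, 0.34917, 0.2163)–(-1.155, -1.695, 0.2163)  len=2.0442
  (v4,v1,v0) [-+-] → (-0.23793, -1.695, 0.2163)–(-1.155, -1.695, 0.2163)  len=0.9171
  (v0,v3,v2) [-+-] → (-1.155, 0.34917, 0.2163)–(-1.155, 1.695, 0.2163)  len=1.3458
  (v5,v1,v4) [++-] → (-0.23793, -1.695, 0.2163)–(1.155, -1.695, 0.2163)  len=1.3929
  (v3,v7,v2) [++-] → (0.23793, 1.695, 0.2163)–(-1.155, 1.695, 0.2163)  len=1.3929
  (v2,v7,v6) [-+-] → (0.23793, 1.695, 0.2163)–(1.155, 1.695, 0.2163)  len=0.9171
  (v6,v5,v4) [-+-] → (1.155, -0.34917, 0.2163)–(1.155, -1.695, 0.2163)  len=1.3458
  (v7,v5,v6) [++-] → (1.155, -0.34917, 0.2163)–(1.155, 1.695, 0.2163)  len=2.0442

Chained into 1 loop(s):
  loop 1: 8 segments, perimeter = 11.4000
Total perimeter = 11.400

loops=1 perimeter=11.400


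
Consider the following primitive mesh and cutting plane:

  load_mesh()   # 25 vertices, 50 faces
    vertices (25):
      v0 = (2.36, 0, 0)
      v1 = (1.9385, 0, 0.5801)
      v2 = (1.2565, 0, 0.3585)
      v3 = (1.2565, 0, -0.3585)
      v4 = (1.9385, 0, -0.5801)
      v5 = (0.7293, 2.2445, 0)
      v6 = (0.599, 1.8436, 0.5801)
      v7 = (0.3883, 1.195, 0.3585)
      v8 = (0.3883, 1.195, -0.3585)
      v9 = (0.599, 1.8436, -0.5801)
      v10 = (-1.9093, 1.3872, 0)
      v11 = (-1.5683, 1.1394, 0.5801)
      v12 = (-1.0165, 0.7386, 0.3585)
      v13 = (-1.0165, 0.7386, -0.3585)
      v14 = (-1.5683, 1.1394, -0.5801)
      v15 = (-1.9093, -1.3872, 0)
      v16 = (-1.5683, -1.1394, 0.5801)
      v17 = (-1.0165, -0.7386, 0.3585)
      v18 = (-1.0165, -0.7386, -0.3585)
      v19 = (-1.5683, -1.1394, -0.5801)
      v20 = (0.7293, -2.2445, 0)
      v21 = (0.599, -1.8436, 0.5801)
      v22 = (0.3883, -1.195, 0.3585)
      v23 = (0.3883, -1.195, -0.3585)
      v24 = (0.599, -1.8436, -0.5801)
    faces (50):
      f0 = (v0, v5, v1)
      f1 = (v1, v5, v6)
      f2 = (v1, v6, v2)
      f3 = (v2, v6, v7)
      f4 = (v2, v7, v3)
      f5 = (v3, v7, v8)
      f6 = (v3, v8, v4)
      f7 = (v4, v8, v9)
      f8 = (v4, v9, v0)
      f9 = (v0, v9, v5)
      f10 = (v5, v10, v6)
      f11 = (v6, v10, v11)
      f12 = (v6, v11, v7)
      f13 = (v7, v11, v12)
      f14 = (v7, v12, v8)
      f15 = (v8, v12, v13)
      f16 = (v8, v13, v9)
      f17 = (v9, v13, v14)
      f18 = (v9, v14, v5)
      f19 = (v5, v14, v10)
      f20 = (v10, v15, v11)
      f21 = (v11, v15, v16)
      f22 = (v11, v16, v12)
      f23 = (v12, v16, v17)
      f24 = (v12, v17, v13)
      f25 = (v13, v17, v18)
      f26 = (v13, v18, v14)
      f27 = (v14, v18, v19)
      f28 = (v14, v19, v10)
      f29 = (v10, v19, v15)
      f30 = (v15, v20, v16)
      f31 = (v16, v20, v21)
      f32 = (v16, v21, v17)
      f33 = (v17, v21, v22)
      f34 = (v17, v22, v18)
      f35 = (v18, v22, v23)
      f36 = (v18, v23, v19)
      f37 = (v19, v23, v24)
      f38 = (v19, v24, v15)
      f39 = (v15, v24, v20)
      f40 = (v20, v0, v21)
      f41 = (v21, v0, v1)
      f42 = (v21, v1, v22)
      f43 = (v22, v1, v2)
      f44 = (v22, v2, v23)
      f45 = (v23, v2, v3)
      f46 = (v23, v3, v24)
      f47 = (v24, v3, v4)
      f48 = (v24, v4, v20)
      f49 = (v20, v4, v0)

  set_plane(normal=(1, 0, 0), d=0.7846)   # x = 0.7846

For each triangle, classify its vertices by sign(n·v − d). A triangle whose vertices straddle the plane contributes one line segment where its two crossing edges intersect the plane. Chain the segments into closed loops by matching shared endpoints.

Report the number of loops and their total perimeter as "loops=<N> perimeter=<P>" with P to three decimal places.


loops=2 perimeter=8.574

Straddling triangles (20 of 50):
  (v0,v5,v1) [+-+] → (0.7846, 2.16838, 0)–(0.7846, 2.14185, 0.0265295)  len=0.0375
  (v1,v5,v6) [+--] → (0.7846, 2.14185, 0.0265295)–(0.7846, 1.58815, 0.5801)  len=0.7830
  (v1,v6,v2) [+-+] → (0.7846, 1.58815, 0.5801)–(0.7846, 1.32319, 0.517546)  len=0.2723
  (v2,v6,v7) [+--] → (0.7846, 1.32319, 0.517546)–(0.7846, 0.649528, 0.3585)  len=0.6922
  (v2,v7,v3) [+-+] → (0.7846, 0.649528, 0.3585)–(0.7846, 0.649528, 0.031217)  len=0.3273
  (v3,v7,v8) [+--] → (0.7846, 0.649528, 0.031217)–(0.7846, 0.649528, -0.3585)  len=0.3897
  (v3,v8,v4) [+-+] → (0.7846, 0.649528, -0.3585)–(0.7846, 0.889505, -0.415151)  len=0.2466
  (v4,v8,v9) [+--] → (0.7846, 0.889505, -0.415151)–(0.7846, 1.58815, -0.5801)  len=0.7179
  (v4,v9,v0) [+-+] → (0.7846, 1.58815, -0.5801)–(0.7846, 1.64929, -0.518961)  len=0.0865
  (v0,v9,v5) [+--] → (0.7846, 1.64929, -0.518961)–(0.7846, 2.16838, 0)  len=0.7340
  (v20,v0,v21) [-+-] → (0.7846, -2.16838, 0)–(0.7846, -1.64929, 0.518961)  len=0.7340
  (v21,v0,v1) [-++] → (0.7846, -1.64929, 0.518961)–(0.7846, -1.58815, 0.5801)  len=0.0865
  (v21,v1,v22) [-+-] → (0.7846, -1.58815, 0.5801)–(0.7846, -0.889505, 0.415151)  len=0.7179
  (v22,v1,v2) [-++] → (0.7846, -0.889505, 0.415151)–(0.7846, -0.649528, 0.3585)  len=0.2466
  (v22,v2,v23) [-+-] → (0.7846, -0.649528, 0.3585)–(0.7846, -0.649528, -0.031217)  len=0.3897
  (v23,v2,v3) [-++] → (0.7846, -0.649528, -0.031217)–(0.7846, -0.649528, -0.3585)  len=0.3273
  (v23,v3,v24) [-+-] → (0.7846, -0.649528, -0.3585)–(0.7846, -1.32319, -0.517546)  len=0.6922
  (v24,v3,v4) [-++] → (0.7846, -1.32319, -0.517546)–(0.7846, -1.58815, -0.5801)  len=0.2723
  (v24,v4,v20) [-+-] → (0.7846, -1.58815, -0.5801)–(0.7846, -2.14185, -0.0265295)  len=0.7830
  (v20,v4,v0) [-++] → (0.7846, -2.14185, -0.0265295)–(0.7846, -2.16838, 0)  len=0.0375

Chained into 2 loop(s):
  loop 1: 10 segments, perimeter = 4.2868
  loop 2: 10 segments, perimeter = 4.2868
Total perimeter = 8.574
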